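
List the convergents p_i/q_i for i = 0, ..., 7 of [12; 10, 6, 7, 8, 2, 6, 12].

12/1, 121/10, 738/61, 5287/437, 43034/3557, 91355/7551, 591164/48863, 7185323/593907

Using the convergent recurrence p_i = a_i*p_{i-1} + p_{i-2}, q_i = a_i*q_{i-1} + q_{i-2} with p_{-2}=0, p_{-1}=1, q_{-2}=1, q_{-1}=0:
  i=0: a_0=12, p_0 = 12*1 + 0 = 12, q_0 = 12*0 + 1 = 1.
  i=1: a_1=10, p_1 = 10*12 + 1 = 121, q_1 = 10*1 + 0 = 10.
  i=2: a_2=6, p_2 = 6*121 + 12 = 738, q_2 = 6*10 + 1 = 61.
  i=3: a_3=7, p_3 = 7*738 + 121 = 5287, q_3 = 7*61 + 10 = 437.
  i=4: a_4=8, p_4 = 8*5287 + 738 = 43034, q_4 = 8*437 + 61 = 3557.
  i=5: a_5=2, p_5 = 2*43034 + 5287 = 91355, q_5 = 2*3557 + 437 = 7551.
  i=6: a_6=6, p_6 = 6*91355 + 43034 = 591164, q_6 = 6*7551 + 3557 = 48863.
  i=7: a_7=12, p_7 = 12*591164 + 91355 = 7185323, q_7 = 12*48863 + 7551 = 593907.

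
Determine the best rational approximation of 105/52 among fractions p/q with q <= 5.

Expand x = 105/52 as a continued fraction with the Euclidean algorithm:
  105 = 2*52 + 1, so a_0 = 2.
  52 = 52*1 + 0, so a_1 = 52.
so x = [2; 52].
Convergents (p_i = a_i*p_{i-1} + p_{i-2}, q_i = a_i*q_{i-1} + q_{i-2} with p_{-2}=0, p_{-1}=1, q_{-2}=1, q_{-1}=0), until the denominator exceeds 5:
  i=0: a_0=2, p_0 = 2*1 + 0 = 2, q_0 = 2*0 + 1 = 1.
  i=1: a_1=52, p_1 = 52*2 + 1 = 105, q_1 = 52*1 + 0 = 52.
q_1 = 52 > 5, so the last convergent with denominator <= 5 is p_0/q_0 = 2/1.
The closest fraction with denominator <= 5 is either p_0/q_0 or the intermediate fraction (k*p_0 + p_{-1})/(k*q_0 + q_{-1}) with the largest k >= 1 whose denominator stays <= 5; these approach x as k grows, and every other convergent or intermediate fraction in range is farther away.
Largest k: floor((5 - q_{-1})/q_0) = floor((5 - 0)/1) = 5 (using the seeds p_{-1} = 1, q_{-1} = 0).
That gives (5*2 + 1)/(5*1 + 0) = 11/5.
Compare the errors: |x - 2/1| = |105*1 - 2*52|/(52*1) = 1/52, and |x - 11/5| = |105*5 - 11*52|/(52*5) = 47/260.
Cross-multiplying, 1*260 = 260 < 2444 = 47*52, so 1/52 is smaller: the convergent 2/1 is closer to x than 11/5.

2/1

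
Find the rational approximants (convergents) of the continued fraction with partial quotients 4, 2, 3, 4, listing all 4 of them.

4/1, 9/2, 31/7, 133/30

Using the convergent recurrence p_i = a_i*p_{i-1} + p_{i-2}, q_i = a_i*q_{i-1} + q_{i-2} with p_{-2}=0, p_{-1}=1, q_{-2}=1, q_{-1}=0:
  i=0: a_0=4, p_0 = 4*1 + 0 = 4, q_0 = 4*0 + 1 = 1.
  i=1: a_1=2, p_1 = 2*4 + 1 = 9, q_1 = 2*1 + 0 = 2.
  i=2: a_2=3, p_2 = 3*9 + 4 = 31, q_2 = 3*2 + 1 = 7.
  i=3: a_3=4, p_3 = 4*31 + 9 = 133, q_3 = 4*7 + 2 = 30.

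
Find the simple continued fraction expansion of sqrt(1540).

[39; (4, 8, 2, 8, 4, 78)]

Write x_i = (sqrt(1540) + m_i)/d_i with (m_0, d_0) = (0, 1). a_0 = floor(sqrt(1540)) = 39, since 39^2 = 1521 <= 1540 < 1600 = 40^2.
Iterate m_{i+1} = d_i*a_i - m_i, d_{i+1} = (1540 - m_{i+1}^2)/d_i, a_{i+1} = floor((a_0 + m_{i+1})/d_{i+1}):
  m_1 = 1*39 - 0 = 39, d_1 = (1540 - 39^2)/1 = 19/1 = 19, a_1 = floor((39 + 39)/19) = 4.
  m_2 = 19*4 - 39 = 37, d_2 = (1540 - 37^2)/19 = 171/19 = 9, a_2 = floor((39 + 37)/9) = 8.
  m_3 = 9*8 - 37 = 35, d_3 = (1540 - 35^2)/9 = 315/9 = 35, a_3 = floor((39 + 35)/35) = 2.
  m_4 = 35*2 - 35 = 35, d_4 = (1540 - 35^2)/35 = 315/35 = 9, a_4 = floor((39 + 35)/9) = 8.
  m_5 = 9*8 - 35 = 37, d_5 = (1540 - 37^2)/9 = 171/9 = 19, a_5 = floor((39 + 37)/19) = 4.
  m_6 = 19*4 - 37 = 39, d_6 = (1540 - 39^2)/19 = 19/19 = 1, a_6 = floor((39 + 39)/1) = 78.
  m_7 = 1*78 - 39 = 39, d_7 = (1540 - 39^2)/1 = 19/1 = 19: (m_7, d_7) = (m_1, d_1) = (39, 19), so from here the quotients repeat a_1, ..., a_6; the period length is 6.
Hence the expansion of sqrt(1540) is a_0 = 39 followed by the repeating block 4, 8, 2, 8, 4, 78 (period 6).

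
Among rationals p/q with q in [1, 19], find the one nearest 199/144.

Expand x = 199/144 as a continued fraction with the Euclidean algorithm:
  199 = 1*144 + 55, so a_0 = 1.
  144 = 2*55 + 34, so a_1 = 2.
  55 = 1*34 + 21, so a_2 = 1.
  34 = 1*21 + 13, so a_3 = 1.
  21 = 1*13 + 8, so a_4 = 1.
  13 = 1*8 + 5, so a_5 = 1.
  8 = 1*5 + 3, so a_6 = 1.
  5 = 1*3 + 2, so a_7 = 1.
  3 = 1*2 + 1, so a_8 = 1.
  2 = 2*1 + 0, so a_9 = 2.
so x = [1; 2, 1, 1, 1, 1, 1, 1, 1, 2].
Convergents (p_i = a_i*p_{i-1} + p_{i-2}, q_i = a_i*q_{i-1} + q_{i-2} with p_{-2}=0, p_{-1}=1, q_{-2}=1, q_{-1}=0), until the denominator exceeds 19:
  i=0: a_0=1, p_0 = 1*1 + 0 = 1, q_0 = 1*0 + 1 = 1.
  i=1: a_1=2, p_1 = 2*1 + 1 = 3, q_1 = 2*1 + 0 = 2.
  i=2: a_2=1, p_2 = 1*3 + 1 = 4, q_2 = 1*2 + 1 = 3.
  i=3: a_3=1, p_3 = 1*4 + 3 = 7, q_3 = 1*3 + 2 = 5.
  i=4: a_4=1, p_4 = 1*7 + 4 = 11, q_4 = 1*5 + 3 = 8.
  i=5: a_5=1, p_5 = 1*11 + 7 = 18, q_5 = 1*8 + 5 = 13.
  i=6: a_6=1, p_6 = 1*18 + 11 = 29, q_6 = 1*13 + 8 = 21.
q_6 = 21 > 19, so the last convergent with denominator <= 19 is p_5/q_5 = 18/13.
The closest fraction with denominator <= 19 is either p_5/q_5 or the intermediate fraction (k*p_5 + p_4)/(k*q_5 + q_4) with the largest k >= 1 whose denominator stays <= 19; these approach x as k grows, and every other convergent or intermediate fraction in range is farther away.
Largest k: floor((19 - q_4)/q_5) = floor((19 - 8)/13) = 0.
Since k = 0, no intermediate fraction beyond p_5/q_5 has denominator <= 19, so the convergent 18/13 is the closest (its error is |199*13 - 18*144|/(144*13) = 5/1872).

18/13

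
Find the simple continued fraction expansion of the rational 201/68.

[2; 1, 21, 1, 2]

Run the Euclidean algorithm on 201 and 68; the successive quotients are the partial quotients a_0, a_1, ... (each step inverts the fractional part left over by the previous one):
  201 = 2*68 + 65, so a_0 = 2.
  68 = 1*65 + 3, so a_1 = 1.
  65 = 21*3 + 2, so a_2 = 21.
  3 = 1*2 + 1, so a_3 = 1.
  2 = 2*1 + 0, so a_4 = 2.
The remainder reaches 0 after 5 divisions, so the expansion has 5 partial quotients, read off in order.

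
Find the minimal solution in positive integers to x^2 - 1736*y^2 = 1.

(x, y) = (125, 3)

First expand sqrt(1736) as a continued fraction. With x_i = (sqrt(1736) + m_i)/d_i and (m_0, d_0) = (0, 1): a_0 = floor(sqrt(1736)) = 41, since 41^2 = 1681 <= 1736 < 1764 = 42^2.
Iterate m_{i+1} = d_i*a_i - m_i, d_{i+1} = (1736 - m_{i+1}^2)/d_i, a_{i+1} = floor((a_0 + m_{i+1})/d_{i+1}):
  m_1 = 1*41 - 0 = 41, d_1 = (1736 - 41^2)/1 = 55/1 = 55, a_1 = floor((41 + 41)/55) = 1.
  m_2 = 55*1 - 41 = 14, d_2 = (1736 - 14^2)/55 = 1540/55 = 28, a_2 = floor((41 + 14)/28) = 1.
  m_3 = 28*1 - 14 = 14, d_3 = (1736 - 14^2)/28 = 1540/28 = 55, a_3 = floor((41 + 14)/55) = 1.
  m_4 = 55*1 - 14 = 41, d_4 = (1736 - 41^2)/55 = 55/55 = 1, a_4 = floor((41 + 41)/1) = 82.
  m_5 = 1*82 - 41 = 41, d_5 = (1736 - 41^2)/1 = 55/1 = 55: (m_5, d_5) = (m_1, d_1) = (41, 55), so from here the quotients repeat a_1, ..., a_4; the period length is 4.
So sqrt(1736) = [41; (1, 1, 1, 82)] with period length k = 4.
k is even, so the fundamental solution of x^2 - 1736y^2 = 1 is (p_{k-1}, q_{k-1}) = (p_3, q_3); compute convergents through index 3.
Convergents (p_i = a_i*p_{i-1} + p_{i-2}, q_i = a_i*q_{i-1} + q_{i-2} with p_{-2}=0, p_{-1}=1, q_{-2}=1, q_{-1}=0):
  i=0: a_0=41, p_0 = 41*1 + 0 = 41, q_0 = 41*0 + 1 = 1.
  i=1: a_1=1, p_1 = 1*41 + 1 = 42, q_1 = 1*1 + 0 = 1.
  i=2: a_2=1, p_2 = 1*42 + 41 = 83, q_2 = 1*1 + 1 = 2.
  i=3: a_3=1, p_3 = 1*83 + 42 = 125, q_3 = 1*2 + 1 = 3.
Check: 125^2 - 1736*3^2 = 15625 - 15624 = 1, so (x, y) = (125, 3) solves the equation, and by the theorem it is the least positive solution.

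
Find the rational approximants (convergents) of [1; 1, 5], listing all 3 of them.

1/1, 2/1, 11/6

Using the convergent recurrence p_i = a_i*p_{i-1} + p_{i-2}, q_i = a_i*q_{i-1} + q_{i-2} with p_{-2}=0, p_{-1}=1, q_{-2}=1, q_{-1}=0:
  i=0: a_0=1, p_0 = 1*1 + 0 = 1, q_0 = 1*0 + 1 = 1.
  i=1: a_1=1, p_1 = 1*1 + 1 = 2, q_1 = 1*1 + 0 = 1.
  i=2: a_2=5, p_2 = 5*2 + 1 = 11, q_2 = 5*1 + 1 = 6.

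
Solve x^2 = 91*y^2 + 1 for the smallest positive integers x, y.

(x, y) = (1574, 165)

First expand sqrt(91) as a continued fraction. With x_i = (sqrt(91) + m_i)/d_i and (m_0, d_0) = (0, 1): a_0 = floor(sqrt(91)) = 9, since 9^2 = 81 <= 91 < 100 = 10^2.
Iterate m_{i+1} = d_i*a_i - m_i, d_{i+1} = (91 - m_{i+1}^2)/d_i, a_{i+1} = floor((a_0 + m_{i+1})/d_{i+1}):
  m_1 = 1*9 - 0 = 9, d_1 = (91 - 9^2)/1 = 10/1 = 10, a_1 = floor((9 + 9)/10) = 1.
  m_2 = 10*1 - 9 = 1, d_2 = (91 - 1^2)/10 = 90/10 = 9, a_2 = floor((9 + 1)/9) = 1.
  m_3 = 9*1 - 1 = 8, d_3 = (91 - 8^2)/9 = 27/9 = 3, a_3 = floor((9 + 8)/3) = 5.
  m_4 = 3*5 - 8 = 7, d_4 = (91 - 7^2)/3 = 42/3 = 14, a_4 = floor((9 + 7)/14) = 1.
  m_5 = 14*1 - 7 = 7, d_5 = (91 - 7^2)/14 = 42/14 = 3, a_5 = floor((9 + 7)/3) = 5.
  m_6 = 3*5 - 7 = 8, d_6 = (91 - 8^2)/3 = 27/3 = 9, a_6 = floor((9 + 8)/9) = 1.
  m_7 = 9*1 - 8 = 1, d_7 = (91 - 1^2)/9 = 90/9 = 10, a_7 = floor((9 + 1)/10) = 1.
  m_8 = 10*1 - 1 = 9, d_8 = (91 - 9^2)/10 = 10/10 = 1, a_8 = floor((9 + 9)/1) = 18.
  m_9 = 1*18 - 9 = 9, d_9 = (91 - 9^2)/1 = 10/1 = 10: (m_9, d_9) = (m_1, d_1) = (9, 10), so from here the quotients repeat a_1, ..., a_8; the period length is 8.
So sqrt(91) = [9; (1, 1, 5, 1, 5, 1, 1, 18)] with period length k = 8.
k is even, so the fundamental solution of x^2 - 91y^2 = 1 is (p_{k-1}, q_{k-1}) = (p_7, q_7); compute convergents through index 7.
Convergents (p_i = a_i*p_{i-1} + p_{i-2}, q_i = a_i*q_{i-1} + q_{i-2} with p_{-2}=0, p_{-1}=1, q_{-2}=1, q_{-1}=0):
  i=0: a_0=9, p_0 = 9*1 + 0 = 9, q_0 = 9*0 + 1 = 1.
  i=1: a_1=1, p_1 = 1*9 + 1 = 10, q_1 = 1*1 + 0 = 1.
  i=2: a_2=1, p_2 = 1*10 + 9 = 19, q_2 = 1*1 + 1 = 2.
  i=3: a_3=5, p_3 = 5*19 + 10 = 105, q_3 = 5*2 + 1 = 11.
  i=4: a_4=1, p_4 = 1*105 + 19 = 124, q_4 = 1*11 + 2 = 13.
  i=5: a_5=5, p_5 = 5*124 + 105 = 725, q_5 = 5*13 + 11 = 76.
  i=6: a_6=1, p_6 = 1*725 + 124 = 849, q_6 = 1*76 + 13 = 89.
  i=7: a_7=1, p_7 = 1*849 + 725 = 1574, q_7 = 1*89 + 76 = 165.
Check: 1574^2 - 91*165^2 = 2477476 - 2477475 = 1, so (x, y) = (1574, 165) solves the equation, and by the theorem it is the least positive solution.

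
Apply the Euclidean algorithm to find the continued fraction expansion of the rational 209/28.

Run the Euclidean algorithm on 209 and 28; the successive quotients are the partial quotients a_0, a_1, ... (each step inverts the fractional part left over by the previous one):
  209 = 7*28 + 13, so a_0 = 7.
  28 = 2*13 + 2, so a_1 = 2.
  13 = 6*2 + 1, so a_2 = 6.
  2 = 2*1 + 0, so a_3 = 2.
The remainder reaches 0 after 4 divisions, so the expansion has 4 partial quotients, read off in order.

[7; 2, 6, 2]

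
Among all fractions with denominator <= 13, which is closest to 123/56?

Expand x = 123/56 as a continued fraction with the Euclidean algorithm:
  123 = 2*56 + 11, so a_0 = 2.
  56 = 5*11 + 1, so a_1 = 5.
  11 = 11*1 + 0, so a_2 = 11.
so x = [2; 5, 11].
Convergents (p_i = a_i*p_{i-1} + p_{i-2}, q_i = a_i*q_{i-1} + q_{i-2} with p_{-2}=0, p_{-1}=1, q_{-2}=1, q_{-1}=0), until the denominator exceeds 13:
  i=0: a_0=2, p_0 = 2*1 + 0 = 2, q_0 = 2*0 + 1 = 1.
  i=1: a_1=5, p_1 = 5*2 + 1 = 11, q_1 = 5*1 + 0 = 5.
  i=2: a_2=11, p_2 = 11*11 + 2 = 123, q_2 = 11*5 + 1 = 56.
q_2 = 56 > 13, so the last convergent with denominator <= 13 is p_1/q_1 = 11/5.
The closest fraction with denominator <= 13 is either p_1/q_1 or the intermediate fraction (k*p_1 + p_0)/(k*q_1 + q_0) with the largest k >= 1 whose denominator stays <= 13; these approach x as k grows, and every other convergent or intermediate fraction in range is farther away.
Largest k: floor((13 - q_0)/q_1) = floor((13 - 1)/5) = 2.
That gives (2*11 + 2)/(2*5 + 1) = 24/11.
Compare the errors: |x - 11/5| = |123*5 - 11*56|/(56*5) = 1/280, and |x - 24/11| = |123*11 - 24*56|/(56*11) = 9/616.
Cross-multiplying, 1*616 = 616 < 2520 = 9*280, so 1/280 is smaller: the convergent 11/5 is closer to x than 24/11.

11/5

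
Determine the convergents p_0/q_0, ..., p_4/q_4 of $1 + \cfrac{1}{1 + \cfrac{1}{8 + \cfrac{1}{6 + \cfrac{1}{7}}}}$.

1/1, 2/1, 17/9, 104/55, 745/394

Using the convergent recurrence p_i = a_i*p_{i-1} + p_{i-2}, q_i = a_i*q_{i-1} + q_{i-2} with p_{-2}=0, p_{-1}=1, q_{-2}=1, q_{-1}=0:
  i=0: a_0=1, p_0 = 1*1 + 0 = 1, q_0 = 1*0 + 1 = 1.
  i=1: a_1=1, p_1 = 1*1 + 1 = 2, q_1 = 1*1 + 0 = 1.
  i=2: a_2=8, p_2 = 8*2 + 1 = 17, q_2 = 8*1 + 1 = 9.
  i=3: a_3=6, p_3 = 6*17 + 2 = 104, q_3 = 6*9 + 1 = 55.
  i=4: a_4=7, p_4 = 7*104 + 17 = 745, q_4 = 7*55 + 9 = 394.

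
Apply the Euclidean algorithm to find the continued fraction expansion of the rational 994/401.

Run the Euclidean algorithm on 994 and 401; the successive quotients are the partial quotients a_0, a_1, ... (each step inverts the fractional part left over by the previous one):
  994 = 2*401 + 192, so a_0 = 2.
  401 = 2*192 + 17, so a_1 = 2.
  192 = 11*17 + 5, so a_2 = 11.
  17 = 3*5 + 2, so a_3 = 3.
  5 = 2*2 + 1, so a_4 = 2.
  2 = 2*1 + 0, so a_5 = 2.
The remainder reaches 0 after 6 divisions, so the expansion has 6 partial quotients, read off in order.

[2; 2, 11, 3, 2, 2]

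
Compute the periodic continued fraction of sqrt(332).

Write x_i = (sqrt(332) + m_i)/d_i with (m_0, d_0) = (0, 1). a_0 = floor(sqrt(332)) = 18, since 18^2 = 324 <= 332 < 361 = 19^2.
Iterate m_{i+1} = d_i*a_i - m_i, d_{i+1} = (332 - m_{i+1}^2)/d_i, a_{i+1} = floor((a_0 + m_{i+1})/d_{i+1}):
  m_1 = 1*18 - 0 = 18, d_1 = (332 - 18^2)/1 = 8/1 = 8, a_1 = floor((18 + 18)/8) = 4.
  m_2 = 8*4 - 18 = 14, d_2 = (332 - 14^2)/8 = 136/8 = 17, a_2 = floor((18 + 14)/17) = 1.
  m_3 = 17*1 - 14 = 3, d_3 = (332 - 3^2)/17 = 323/17 = 19, a_3 = floor((18 + 3)/19) = 1.
  m_4 = 19*1 - 3 = 16, d_4 = (332 - 16^2)/19 = 76/19 = 4, a_4 = floor((18 + 16)/4) = 8.
  m_5 = 4*8 - 16 = 16, d_5 = (332 - 16^2)/4 = 76/4 = 19, a_5 = floor((18 + 16)/19) = 1.
  m_6 = 19*1 - 16 = 3, d_6 = (332 - 3^2)/19 = 323/19 = 17, a_6 = floor((18 + 3)/17) = 1.
  m_7 = 17*1 - 3 = 14, d_7 = (332 - 14^2)/17 = 136/17 = 8, a_7 = floor((18 + 14)/8) = 4.
  m_8 = 8*4 - 14 = 18, d_8 = (332 - 18^2)/8 = 8/8 = 1, a_8 = floor((18 + 18)/1) = 36.
  m_9 = 1*36 - 18 = 18, d_9 = (332 - 18^2)/1 = 8/1 = 8: (m_9, d_9) = (m_1, d_1) = (18, 8), so from here the quotients repeat a_1, ..., a_8; the period length is 8.
Hence the expansion of sqrt(332) is a_0 = 18 followed by the repeating block 4, 1, 1, 8, 1, 1, 4, 36 (period 8).

[18; (4, 1, 1, 8, 1, 1, 4, 36)]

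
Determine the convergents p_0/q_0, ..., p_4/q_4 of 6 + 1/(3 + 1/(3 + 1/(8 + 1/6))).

Using the convergent recurrence p_i = a_i*p_{i-1} + p_{i-2}, q_i = a_i*q_{i-1} + q_{i-2} with p_{-2}=0, p_{-1}=1, q_{-2}=1, q_{-1}=0:
  i=0: a_0=6, p_0 = 6*1 + 0 = 6, q_0 = 6*0 + 1 = 1.
  i=1: a_1=3, p_1 = 3*6 + 1 = 19, q_1 = 3*1 + 0 = 3.
  i=2: a_2=3, p_2 = 3*19 + 6 = 63, q_2 = 3*3 + 1 = 10.
  i=3: a_3=8, p_3 = 8*63 + 19 = 523, q_3 = 8*10 + 3 = 83.
  i=4: a_4=6, p_4 = 6*523 + 63 = 3201, q_4 = 6*83 + 10 = 508.

6/1, 19/3, 63/10, 523/83, 3201/508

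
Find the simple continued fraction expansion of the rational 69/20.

Run the Euclidean algorithm on 69 and 20; the successive quotients are the partial quotients a_0, a_1, ... (each step inverts the fractional part left over by the previous one):
  69 = 3*20 + 9, so a_0 = 3.
  20 = 2*9 + 2, so a_1 = 2.
  9 = 4*2 + 1, so a_2 = 4.
  2 = 2*1 + 0, so a_3 = 2.
The remainder reaches 0 after 4 divisions, so the expansion has 4 partial quotients, read off in order.

[3; 2, 4, 2]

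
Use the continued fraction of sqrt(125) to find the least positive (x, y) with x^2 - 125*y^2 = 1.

(x, y) = (930249, 83204)

First expand sqrt(125) as a continued fraction. With x_i = (sqrt(125) + m_i)/d_i and (m_0, d_0) = (0, 1): a_0 = floor(sqrt(125)) = 11, since 11^2 = 121 <= 125 < 144 = 12^2.
Iterate m_{i+1} = d_i*a_i - m_i, d_{i+1} = (125 - m_{i+1}^2)/d_i, a_{i+1} = floor((a_0 + m_{i+1})/d_{i+1}):
  m_1 = 1*11 - 0 = 11, d_1 = (125 - 11^2)/1 = 4/1 = 4, a_1 = floor((11 + 11)/4) = 5.
  m_2 = 4*5 - 11 = 9, d_2 = (125 - 9^2)/4 = 44/4 = 11, a_2 = floor((11 + 9)/11) = 1.
  m_3 = 11*1 - 9 = 2, d_3 = (125 - 2^2)/11 = 121/11 = 11, a_3 = floor((11 + 2)/11) = 1.
  m_4 = 11*1 - 2 = 9, d_4 = (125 - 9^2)/11 = 44/11 = 4, a_4 = floor((11 + 9)/4) = 5.
  m_5 = 4*5 - 9 = 11, d_5 = (125 - 11^2)/4 = 4/4 = 1, a_5 = floor((11 + 11)/1) = 22.
  m_6 = 1*22 - 11 = 11, d_6 = (125 - 11^2)/1 = 4/1 = 4: (m_6, d_6) = (m_1, d_1) = (11, 4), so from here the quotients repeat a_1, ..., a_5; the period length is 5.
So sqrt(125) = [11; (5, 1, 1, 5, 22)] with period length k = 5.
k is odd, so (p_{k-1}, q_{k-1}) only solves x^2 - 125y^2 = -1 and the fundamental solution of x^2 - 125y^2 = 1 is (p_{2k-1}, q_{2k-1}) = (p_9, q_9); compute convergents through index 9, running through the period twice.
Convergents (p_i = a_i*p_{i-1} + p_{i-2}, q_i = a_i*q_{i-1} + q_{i-2} with p_{-2}=0, p_{-1}=1, q_{-2}=1, q_{-1}=0):
  i=0: a_0=11, p_0 = 11*1 + 0 = 11, q_0 = 11*0 + 1 = 1.
  i=1: a_1=5, p_1 = 5*11 + 1 = 56, q_1 = 5*1 + 0 = 5.
  i=2: a_2=1, p_2 = 1*56 + 11 = 67, q_2 = 1*5 + 1 = 6.
  i=3: a_3=1, p_3 = 1*67 + 56 = 123, q_3 = 1*6 + 5 = 11.
  i=4: a_4=5, p_4 = 5*123 + 67 = 682, q_4 = 5*11 + 6 = 61.
  i=5: a_5=22, p_5 = 22*682 + 123 = 15127, q_5 = 22*61 + 11 = 1353.
  i=6: a_6=5, p_6 = 5*15127 + 682 = 76317, q_6 = 5*1353 + 61 = 6826.
  i=7: a_7=1, p_7 = 1*76317 + 15127 = 91444, q_7 = 1*6826 + 1353 = 8179.
  i=8: a_8=1, p_8 = 1*91444 + 76317 = 167761, q_8 = 1*8179 + 6826 = 15005.
  i=9: a_9=5, p_9 = 5*167761 + 91444 = 930249, q_9 = 5*15005 + 8179 = 83204.
Indeed p_4^2 - 125*q_4^2 = 465124 - 465125 = -1, not +1.
Check: 930249^2 - 125*83204^2 = 865363202001 - 865363202000 = 1, so (x, y) = (930249, 83204) solves the equation, and by the theorem it is the least positive solution.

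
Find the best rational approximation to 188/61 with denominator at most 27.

37/12

Expand x = 188/61 as a continued fraction with the Euclidean algorithm:
  188 = 3*61 + 5, so a_0 = 3.
  61 = 12*5 + 1, so a_1 = 12.
  5 = 5*1 + 0, so a_2 = 5.
so x = [3; 12, 5].
Convergents (p_i = a_i*p_{i-1} + p_{i-2}, q_i = a_i*q_{i-1} + q_{i-2} with p_{-2}=0, p_{-1}=1, q_{-2}=1, q_{-1}=0), until the denominator exceeds 27:
  i=0: a_0=3, p_0 = 3*1 + 0 = 3, q_0 = 3*0 + 1 = 1.
  i=1: a_1=12, p_1 = 12*3 + 1 = 37, q_1 = 12*1 + 0 = 12.
  i=2: a_2=5, p_2 = 5*37 + 3 = 188, q_2 = 5*12 + 1 = 61.
q_2 = 61 > 27, so the last convergent with denominator <= 27 is p_1/q_1 = 37/12.
The closest fraction with denominator <= 27 is either p_1/q_1 or the intermediate fraction (k*p_1 + p_0)/(k*q_1 + q_0) with the largest k >= 1 whose denominator stays <= 27; these approach x as k grows, and every other convergent or intermediate fraction in range is farther away.
Largest k: floor((27 - q_0)/q_1) = floor((27 - 1)/12) = 2.
That gives (2*37 + 3)/(2*12 + 1) = 77/25.
Compare the errors: |x - 37/12| = |188*12 - 37*61|/(61*12) = 1/732, and |x - 77/25| = |188*25 - 77*61|/(61*25) = 3/1525.
Cross-multiplying, 1*1525 = 1525 < 2196 = 3*732, so 1/732 is smaller: the convergent 37/12 is closer to x than 77/25.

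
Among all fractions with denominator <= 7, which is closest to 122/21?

29/5

Expand x = 122/21 as a continued fraction with the Euclidean algorithm:
  122 = 5*21 + 17, so a_0 = 5.
  21 = 1*17 + 4, so a_1 = 1.
  17 = 4*4 + 1, so a_2 = 4.
  4 = 4*1 + 0, so a_3 = 4.
so x = [5; 1, 4, 4].
Convergents (p_i = a_i*p_{i-1} + p_{i-2}, q_i = a_i*q_{i-1} + q_{i-2} with p_{-2}=0, p_{-1}=1, q_{-2}=1, q_{-1}=0), until the denominator exceeds 7:
  i=0: a_0=5, p_0 = 5*1 + 0 = 5, q_0 = 5*0 + 1 = 1.
  i=1: a_1=1, p_1 = 1*5 + 1 = 6, q_1 = 1*1 + 0 = 1.
  i=2: a_2=4, p_2 = 4*6 + 5 = 29, q_2 = 4*1 + 1 = 5.
  i=3: a_3=4, p_3 = 4*29 + 6 = 122, q_3 = 4*5 + 1 = 21.
q_3 = 21 > 7, so the last convergent with denominator <= 7 is p_2/q_2 = 29/5.
The closest fraction with denominator <= 7 is either p_2/q_2 or the intermediate fraction (k*p_2 + p_1)/(k*q_2 + q_1) with the largest k >= 1 whose denominator stays <= 7; these approach x as k grows, and every other convergent or intermediate fraction in range is farther away.
Largest k: floor((7 - q_1)/q_2) = floor((7 - 1)/5) = 1.
That gives (1*29 + 6)/(1*5 + 1) = 35/6.
Compare the errors: |x - 29/5| = |122*5 - 29*21|/(21*5) = 1/105, and |x - 35/6| = |122*6 - 35*21|/(21*6) = 3/126.
Cross-multiplying, 1*126 = 126 < 315 = 3*105, so 1/105 is smaller: the convergent 29/5 is closer to x than 35/6.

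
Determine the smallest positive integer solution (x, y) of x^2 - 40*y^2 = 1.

(x, y) = (19, 3)

First expand sqrt(40) as a continued fraction. With x_i = (sqrt(40) + m_i)/d_i and (m_0, d_0) = (0, 1): a_0 = floor(sqrt(40)) = 6, since 6^2 = 36 <= 40 < 49 = 7^2.
Iterate m_{i+1} = d_i*a_i - m_i, d_{i+1} = (40 - m_{i+1}^2)/d_i, a_{i+1} = floor((a_0 + m_{i+1})/d_{i+1}):
  m_1 = 1*6 - 0 = 6, d_1 = (40 - 6^2)/1 = 4/1 = 4, a_1 = floor((6 + 6)/4) = 3.
  m_2 = 4*3 - 6 = 6, d_2 = (40 - 6^2)/4 = 4/4 = 1, a_2 = floor((6 + 6)/1) = 12.
  m_3 = 1*12 - 6 = 6, d_3 = (40 - 6^2)/1 = 4/1 = 4: (m_3, d_3) = (m_1, d_1) = (6, 4), so from here the quotients repeat a_1, a_2; the period length is 2.
So sqrt(40) = [6; (3, 12)] with period length k = 2.
k is even, so the fundamental solution of x^2 - 40y^2 = 1 is (p_{k-1}, q_{k-1}) = (p_1, q_1); compute convergents through index 1.
Convergents (p_i = a_i*p_{i-1} + p_{i-2}, q_i = a_i*q_{i-1} + q_{i-2} with p_{-2}=0, p_{-1}=1, q_{-2}=1, q_{-1}=0):
  i=0: a_0=6, p_0 = 6*1 + 0 = 6, q_0 = 6*0 + 1 = 1.
  i=1: a_1=3, p_1 = 3*6 + 1 = 19, q_1 = 3*1 + 0 = 3.
Check: 19^2 - 40*3^2 = 361 - 360 = 1, so (x, y) = (19, 3) solves the equation, and by the theorem it is the least positive solution.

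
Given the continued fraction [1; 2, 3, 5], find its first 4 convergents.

Using the convergent recurrence p_i = a_i*p_{i-1} + p_{i-2}, q_i = a_i*q_{i-1} + q_{i-2} with p_{-2}=0, p_{-1}=1, q_{-2}=1, q_{-1}=0:
  i=0: a_0=1, p_0 = 1*1 + 0 = 1, q_0 = 1*0 + 1 = 1.
  i=1: a_1=2, p_1 = 2*1 + 1 = 3, q_1 = 2*1 + 0 = 2.
  i=2: a_2=3, p_2 = 3*3 + 1 = 10, q_2 = 3*2 + 1 = 7.
  i=3: a_3=5, p_3 = 5*10 + 3 = 53, q_3 = 5*7 + 2 = 37.

1/1, 3/2, 10/7, 53/37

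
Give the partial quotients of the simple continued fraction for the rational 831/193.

[4; 3, 3, 1, 2, 5]

Run the Euclidean algorithm on 831 and 193; the successive quotients are the partial quotients a_0, a_1, ... (each step inverts the fractional part left over by the previous one):
  831 = 4*193 + 59, so a_0 = 4.
  193 = 3*59 + 16, so a_1 = 3.
  59 = 3*16 + 11, so a_2 = 3.
  16 = 1*11 + 5, so a_3 = 1.
  11 = 2*5 + 1, so a_4 = 2.
  5 = 5*1 + 0, so a_5 = 5.
The remainder reaches 0 after 6 divisions, so the expansion has 6 partial quotients, read off in order.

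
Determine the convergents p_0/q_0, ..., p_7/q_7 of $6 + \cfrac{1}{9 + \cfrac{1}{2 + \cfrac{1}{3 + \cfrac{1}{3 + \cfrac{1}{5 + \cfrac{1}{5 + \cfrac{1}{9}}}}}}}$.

6/1, 55/9, 116/19, 403/66, 1325/217, 7028/1151, 36465/5972, 335213/54899

Using the convergent recurrence p_i = a_i*p_{i-1} + p_{i-2}, q_i = a_i*q_{i-1} + q_{i-2} with p_{-2}=0, p_{-1}=1, q_{-2}=1, q_{-1}=0:
  i=0: a_0=6, p_0 = 6*1 + 0 = 6, q_0 = 6*0 + 1 = 1.
  i=1: a_1=9, p_1 = 9*6 + 1 = 55, q_1 = 9*1 + 0 = 9.
  i=2: a_2=2, p_2 = 2*55 + 6 = 116, q_2 = 2*9 + 1 = 19.
  i=3: a_3=3, p_3 = 3*116 + 55 = 403, q_3 = 3*19 + 9 = 66.
  i=4: a_4=3, p_4 = 3*403 + 116 = 1325, q_4 = 3*66 + 19 = 217.
  i=5: a_5=5, p_5 = 5*1325 + 403 = 7028, q_5 = 5*217 + 66 = 1151.
  i=6: a_6=5, p_6 = 5*7028 + 1325 = 36465, q_6 = 5*1151 + 217 = 5972.
  i=7: a_7=9, p_7 = 9*36465 + 7028 = 335213, q_7 = 9*5972 + 1151 = 54899.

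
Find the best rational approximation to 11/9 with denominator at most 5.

Expand x = 11/9 as a continued fraction with the Euclidean algorithm:
  11 = 1*9 + 2, so a_0 = 1.
  9 = 4*2 + 1, so a_1 = 4.
  2 = 2*1 + 0, so a_2 = 2.
so x = [1; 4, 2].
Convergents (p_i = a_i*p_{i-1} + p_{i-2}, q_i = a_i*q_{i-1} + q_{i-2} with p_{-2}=0, p_{-1}=1, q_{-2}=1, q_{-1}=0), until the denominator exceeds 5:
  i=0: a_0=1, p_0 = 1*1 + 0 = 1, q_0 = 1*0 + 1 = 1.
  i=1: a_1=4, p_1 = 4*1 + 1 = 5, q_1 = 4*1 + 0 = 4.
  i=2: a_2=2, p_2 = 2*5 + 1 = 11, q_2 = 2*4 + 1 = 9.
q_2 = 9 > 5, so the last convergent with denominator <= 5 is p_1/q_1 = 5/4.
The closest fraction with denominator <= 5 is either p_1/q_1 or the intermediate fraction (k*p_1 + p_0)/(k*q_1 + q_0) with the largest k >= 1 whose denominator stays <= 5; these approach x as k grows, and every other convergent or intermediate fraction in range is farther away.
Largest k: floor((5 - q_0)/q_1) = floor((5 - 1)/4) = 1.
That gives (1*5 + 1)/(1*4 + 1) = 6/5.
Compare the errors: |x - 5/4| = |11*4 - 5*9|/(9*4) = 1/36, and |x - 6/5| = |11*5 - 6*9|/(9*5) = 1/45.
Cross-multiplying, 1*36 = 36 < 45 = 1*45, so 1/45 is smaller: the intermediate fraction 6/5 is closer to x than 5/4.

6/5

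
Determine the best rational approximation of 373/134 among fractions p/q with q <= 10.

25/9

Expand x = 373/134 as a continued fraction with the Euclidean algorithm:
  373 = 2*134 + 105, so a_0 = 2.
  134 = 1*105 + 29, so a_1 = 1.
  105 = 3*29 + 18, so a_2 = 3.
  29 = 1*18 + 11, so a_3 = 1.
  18 = 1*11 + 7, so a_4 = 1.
  11 = 1*7 + 4, so a_5 = 1.
  7 = 1*4 + 3, so a_6 = 1.
  4 = 1*3 + 1, so a_7 = 1.
  3 = 3*1 + 0, so a_8 = 3.
so x = [2; 1, 3, 1, 1, 1, 1, 1, 3].
Convergents (p_i = a_i*p_{i-1} + p_{i-2}, q_i = a_i*q_{i-1} + q_{i-2} with p_{-2}=0, p_{-1}=1, q_{-2}=1, q_{-1}=0), until the denominator exceeds 10:
  i=0: a_0=2, p_0 = 2*1 + 0 = 2, q_0 = 2*0 + 1 = 1.
  i=1: a_1=1, p_1 = 1*2 + 1 = 3, q_1 = 1*1 + 0 = 1.
  i=2: a_2=3, p_2 = 3*3 + 2 = 11, q_2 = 3*1 + 1 = 4.
  i=3: a_3=1, p_3 = 1*11 + 3 = 14, q_3 = 1*4 + 1 = 5.
  i=4: a_4=1, p_4 = 1*14 + 11 = 25, q_4 = 1*5 + 4 = 9.
  i=5: a_5=1, p_5 = 1*25 + 14 = 39, q_5 = 1*9 + 5 = 14.
q_5 = 14 > 10, so the last convergent with denominator <= 10 is p_4/q_4 = 25/9.
The closest fraction with denominator <= 10 is either p_4/q_4 or the intermediate fraction (k*p_4 + p_3)/(k*q_4 + q_3) with the largest k >= 1 whose denominator stays <= 10; these approach x as k grows, and every other convergent or intermediate fraction in range is farther away.
Largest k: floor((10 - q_3)/q_4) = floor((10 - 5)/9) = 0.
Since k = 0, no intermediate fraction beyond p_4/q_4 has denominator <= 10, so the convergent 25/9 is the closest (its error is |373*9 - 25*134|/(134*9) = 7/1206).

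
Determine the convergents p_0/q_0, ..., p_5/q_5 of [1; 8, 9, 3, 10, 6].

Using the convergent recurrence p_i = a_i*p_{i-1} + p_{i-2}, q_i = a_i*q_{i-1} + q_{i-2} with p_{-2}=0, p_{-1}=1, q_{-2}=1, q_{-1}=0:
  i=0: a_0=1, p_0 = 1*1 + 0 = 1, q_0 = 1*0 + 1 = 1.
  i=1: a_1=8, p_1 = 8*1 + 1 = 9, q_1 = 8*1 + 0 = 8.
  i=2: a_2=9, p_2 = 9*9 + 1 = 82, q_2 = 9*8 + 1 = 73.
  i=3: a_3=3, p_3 = 3*82 + 9 = 255, q_3 = 3*73 + 8 = 227.
  i=4: a_4=10, p_4 = 10*255 + 82 = 2632, q_4 = 10*227 + 73 = 2343.
  i=5: a_5=6, p_5 = 6*2632 + 255 = 16047, q_5 = 6*2343 + 227 = 14285.

1/1, 9/8, 82/73, 255/227, 2632/2343, 16047/14285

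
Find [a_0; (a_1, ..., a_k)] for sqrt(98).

[9; (1, 8, 1, 18)]

Write x_i = (sqrt(98) + m_i)/d_i with (m_0, d_0) = (0, 1). a_0 = floor(sqrt(98)) = 9, since 9^2 = 81 <= 98 < 100 = 10^2.
Iterate m_{i+1} = d_i*a_i - m_i, d_{i+1} = (98 - m_{i+1}^2)/d_i, a_{i+1} = floor((a_0 + m_{i+1})/d_{i+1}):
  m_1 = 1*9 - 0 = 9, d_1 = (98 - 9^2)/1 = 17/1 = 17, a_1 = floor((9 + 9)/17) = 1.
  m_2 = 17*1 - 9 = 8, d_2 = (98 - 8^2)/17 = 34/17 = 2, a_2 = floor((9 + 8)/2) = 8.
  m_3 = 2*8 - 8 = 8, d_3 = (98 - 8^2)/2 = 34/2 = 17, a_3 = floor((9 + 8)/17) = 1.
  m_4 = 17*1 - 8 = 9, d_4 = (98 - 9^2)/17 = 17/17 = 1, a_4 = floor((9 + 9)/1) = 18.
  m_5 = 1*18 - 9 = 9, d_5 = (98 - 9^2)/1 = 17/1 = 17: (m_5, d_5) = (m_1, d_1) = (9, 17), so from here the quotients repeat a_1, ..., a_4; the period length is 4.
Hence the expansion of sqrt(98) is a_0 = 9 followed by the repeating block 1, 8, 1, 18 (period 4).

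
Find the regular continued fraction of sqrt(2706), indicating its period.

[52; (52, 104)]

Write x_i = (sqrt(2706) + m_i)/d_i with (m_0, d_0) = (0, 1). a_0 = floor(sqrt(2706)) = 52, since 52^2 = 2704 <= 2706 < 2809 = 53^2.
Iterate m_{i+1} = d_i*a_i - m_i, d_{i+1} = (2706 - m_{i+1}^2)/d_i, a_{i+1} = floor((a_0 + m_{i+1})/d_{i+1}):
  m_1 = 1*52 - 0 = 52, d_1 = (2706 - 52^2)/1 = 2/1 = 2, a_1 = floor((52 + 52)/2) = 52.
  m_2 = 2*52 - 52 = 52, d_2 = (2706 - 52^2)/2 = 2/2 = 1, a_2 = floor((52 + 52)/1) = 104.
  m_3 = 1*104 - 52 = 52, d_3 = (2706 - 52^2)/1 = 2/1 = 2: (m_3, d_3) = (m_1, d_1) = (52, 2), so from here the quotients repeat a_1, a_2; the period length is 2.
Hence the expansion of sqrt(2706) is a_0 = 52 followed by the repeating block 52, 104 (period 2).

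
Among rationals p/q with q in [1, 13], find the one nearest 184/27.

75/11

Expand x = 184/27 as a continued fraction with the Euclidean algorithm:
  184 = 6*27 + 22, so a_0 = 6.
  27 = 1*22 + 5, so a_1 = 1.
  22 = 4*5 + 2, so a_2 = 4.
  5 = 2*2 + 1, so a_3 = 2.
  2 = 2*1 + 0, so a_4 = 2.
so x = [6; 1, 4, 2, 2].
Convergents (p_i = a_i*p_{i-1} + p_{i-2}, q_i = a_i*q_{i-1} + q_{i-2} with p_{-2}=0, p_{-1}=1, q_{-2}=1, q_{-1}=0), until the denominator exceeds 13:
  i=0: a_0=6, p_0 = 6*1 + 0 = 6, q_0 = 6*0 + 1 = 1.
  i=1: a_1=1, p_1 = 1*6 + 1 = 7, q_1 = 1*1 + 0 = 1.
  i=2: a_2=4, p_2 = 4*7 + 6 = 34, q_2 = 4*1 + 1 = 5.
  i=3: a_3=2, p_3 = 2*34 + 7 = 75, q_3 = 2*5 + 1 = 11.
  i=4: a_4=2, p_4 = 2*75 + 34 = 184, q_4 = 2*11 + 5 = 27.
q_4 = 27 > 13, so the last convergent with denominator <= 13 is p_3/q_3 = 75/11.
The closest fraction with denominator <= 13 is either p_3/q_3 or the intermediate fraction (k*p_3 + p_2)/(k*q_3 + q_2) with the largest k >= 1 whose denominator stays <= 13; these approach x as k grows, and every other convergent or intermediate fraction in range is farther away.
Largest k: floor((13 - q_2)/q_3) = floor((13 - 5)/11) = 0.
Since k = 0, no intermediate fraction beyond p_3/q_3 has denominator <= 13, so the convergent 75/11 is the closest (its error is |184*11 - 75*27|/(27*11) = 1/297).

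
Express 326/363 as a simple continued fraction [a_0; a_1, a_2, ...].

[0; 1, 8, 1, 4, 3, 2]

Run the Euclidean algorithm on 326 and 363; the successive quotients are the partial quotients a_0, a_1, ... (each step inverts the fractional part left over by the previous one):
  326 = 0*363 + 326, so a_0 = 0.
  363 = 1*326 + 37, so a_1 = 1.
  326 = 8*37 + 30, so a_2 = 8.
  37 = 1*30 + 7, so a_3 = 1.
  30 = 4*7 + 2, so a_4 = 4.
  7 = 3*2 + 1, so a_5 = 3.
  2 = 2*1 + 0, so a_6 = 2.
The remainder reaches 0 after 7 divisions, so the expansion has 7 partial quotients, read off in order.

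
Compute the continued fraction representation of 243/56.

[4; 2, 1, 18]

Run the Euclidean algorithm on 243 and 56; the successive quotients are the partial quotients a_0, a_1, ... (each step inverts the fractional part left over by the previous one):
  243 = 4*56 + 19, so a_0 = 4.
  56 = 2*19 + 18, so a_1 = 2.
  19 = 1*18 + 1, so a_2 = 1.
  18 = 18*1 + 0, so a_3 = 18.
The remainder reaches 0 after 4 divisions, so the expansion has 4 partial quotients, read off in order.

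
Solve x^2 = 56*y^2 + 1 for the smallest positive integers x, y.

First expand sqrt(56) as a continued fraction. With x_i = (sqrt(56) + m_i)/d_i and (m_0, d_0) = (0, 1): a_0 = floor(sqrt(56)) = 7, since 7^2 = 49 <= 56 < 64 = 8^2.
Iterate m_{i+1} = d_i*a_i - m_i, d_{i+1} = (56 - m_{i+1}^2)/d_i, a_{i+1} = floor((a_0 + m_{i+1})/d_{i+1}):
  m_1 = 1*7 - 0 = 7, d_1 = (56 - 7^2)/1 = 7/1 = 7, a_1 = floor((7 + 7)/7) = 2.
  m_2 = 7*2 - 7 = 7, d_2 = (56 - 7^2)/7 = 7/7 = 1, a_2 = floor((7 + 7)/1) = 14.
  m_3 = 1*14 - 7 = 7, d_3 = (56 - 7^2)/1 = 7/1 = 7: (m_3, d_3) = (m_1, d_1) = (7, 7), so from here the quotients repeat a_1, a_2; the period length is 2.
So sqrt(56) = [7; (2, 14)] with period length k = 2.
k is even, so the fundamental solution of x^2 - 56y^2 = 1 is (p_{k-1}, q_{k-1}) = (p_1, q_1); compute convergents through index 1.
Convergents (p_i = a_i*p_{i-1} + p_{i-2}, q_i = a_i*q_{i-1} + q_{i-2} with p_{-2}=0, p_{-1}=1, q_{-2}=1, q_{-1}=0):
  i=0: a_0=7, p_0 = 7*1 + 0 = 7, q_0 = 7*0 + 1 = 1.
  i=1: a_1=2, p_1 = 2*7 + 1 = 15, q_1 = 2*1 + 0 = 2.
Check: 15^2 - 56*2^2 = 225 - 224 = 1, so (x, y) = (15, 2) solves the equation, and by the theorem it is the least positive solution.

(x, y) = (15, 2)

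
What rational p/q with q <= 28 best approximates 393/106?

89/24

Expand x = 393/106 as a continued fraction with the Euclidean algorithm:
  393 = 3*106 + 75, so a_0 = 3.
  106 = 1*75 + 31, so a_1 = 1.
  75 = 2*31 + 13, so a_2 = 2.
  31 = 2*13 + 5, so a_3 = 2.
  13 = 2*5 + 3, so a_4 = 2.
  5 = 1*3 + 2, so a_5 = 1.
  3 = 1*2 + 1, so a_6 = 1.
  2 = 2*1 + 0, so a_7 = 2.
so x = [3; 1, 2, 2, 2, 1, 1, 2].
Convergents (p_i = a_i*p_{i-1} + p_{i-2}, q_i = a_i*q_{i-1} + q_{i-2} with p_{-2}=0, p_{-1}=1, q_{-2}=1, q_{-1}=0), until the denominator exceeds 28:
  i=0: a_0=3, p_0 = 3*1 + 0 = 3, q_0 = 3*0 + 1 = 1.
  i=1: a_1=1, p_1 = 1*3 + 1 = 4, q_1 = 1*1 + 0 = 1.
  i=2: a_2=2, p_2 = 2*4 + 3 = 11, q_2 = 2*1 + 1 = 3.
  i=3: a_3=2, p_3 = 2*11 + 4 = 26, q_3 = 2*3 + 1 = 7.
  i=4: a_4=2, p_4 = 2*26 + 11 = 63, q_4 = 2*7 + 3 = 17.
  i=5: a_5=1, p_5 = 1*63 + 26 = 89, q_5 = 1*17 + 7 = 24.
  i=6: a_6=1, p_6 = 1*89 + 63 = 152, q_6 = 1*24 + 17 = 41.
q_6 = 41 > 28, so the last convergent with denominator <= 28 is p_5/q_5 = 89/24.
The closest fraction with denominator <= 28 is either p_5/q_5 or the intermediate fraction (k*p_5 + p_4)/(k*q_5 + q_4) with the largest k >= 1 whose denominator stays <= 28; these approach x as k grows, and every other convergent or intermediate fraction in range is farther away.
Largest k: floor((28 - q_4)/q_5) = floor((28 - 17)/24) = 0.
Since k = 0, no intermediate fraction beyond p_5/q_5 has denominator <= 28, so the convergent 89/24 is the closest (its error is |393*24 - 89*106|/(106*24) = 2/2544).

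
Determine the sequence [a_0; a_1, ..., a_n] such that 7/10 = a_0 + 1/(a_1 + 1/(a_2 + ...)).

Run the Euclidean algorithm on 7 and 10; the successive quotients are the partial quotients a_0, a_1, ... (each step inverts the fractional part left over by the previous one):
  7 = 0*10 + 7, so a_0 = 0.
  10 = 1*7 + 3, so a_1 = 1.
  7 = 2*3 + 1, so a_2 = 2.
  3 = 3*1 + 0, so a_3 = 3.
The remainder reaches 0 after 4 divisions, so the expansion has 4 partial quotients, read off in order.

[0; 1, 2, 3]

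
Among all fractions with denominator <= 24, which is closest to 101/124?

13/16

Expand x = 101/124 as a continued fraction with the Euclidean algorithm:
  101 = 0*124 + 101, so a_0 = 0.
  124 = 1*101 + 23, so a_1 = 1.
  101 = 4*23 + 9, so a_2 = 4.
  23 = 2*9 + 5, so a_3 = 2.
  9 = 1*5 + 4, so a_4 = 1.
  5 = 1*4 + 1, so a_5 = 1.
  4 = 4*1 + 0, so a_6 = 4.
so x = [0; 1, 4, 2, 1, 1, 4].
Convergents (p_i = a_i*p_{i-1} + p_{i-2}, q_i = a_i*q_{i-1} + q_{i-2} with p_{-2}=0, p_{-1}=1, q_{-2}=1, q_{-1}=0), until the denominator exceeds 24:
  i=0: a_0=0, p_0 = 0*1 + 0 = 0, q_0 = 0*0 + 1 = 1.
  i=1: a_1=1, p_1 = 1*0 + 1 = 1, q_1 = 1*1 + 0 = 1.
  i=2: a_2=4, p_2 = 4*1 + 0 = 4, q_2 = 4*1 + 1 = 5.
  i=3: a_3=2, p_3 = 2*4 + 1 = 9, q_3 = 2*5 + 1 = 11.
  i=4: a_4=1, p_4 = 1*9 + 4 = 13, q_4 = 1*11 + 5 = 16.
  i=5: a_5=1, p_5 = 1*13 + 9 = 22, q_5 = 1*16 + 11 = 27.
q_5 = 27 > 24, so the last convergent with denominator <= 24 is p_4/q_4 = 13/16.
The closest fraction with denominator <= 24 is either p_4/q_4 or the intermediate fraction (k*p_4 + p_3)/(k*q_4 + q_3) with the largest k >= 1 whose denominator stays <= 24; these approach x as k grows, and every other convergent or intermediate fraction in range is farther away.
Largest k: floor((24 - q_3)/q_4) = floor((24 - 11)/16) = 0.
Since k = 0, no intermediate fraction beyond p_4/q_4 has denominator <= 24, so the convergent 13/16 is the closest (its error is |101*16 - 13*124|/(124*16) = 4/1984).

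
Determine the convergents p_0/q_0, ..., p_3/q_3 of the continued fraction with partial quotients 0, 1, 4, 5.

Using the convergent recurrence p_i = a_i*p_{i-1} + p_{i-2}, q_i = a_i*q_{i-1} + q_{i-2} with p_{-2}=0, p_{-1}=1, q_{-2}=1, q_{-1}=0:
  i=0: a_0=0, p_0 = 0*1 + 0 = 0, q_0 = 0*0 + 1 = 1.
  i=1: a_1=1, p_1 = 1*0 + 1 = 1, q_1 = 1*1 + 0 = 1.
  i=2: a_2=4, p_2 = 4*1 + 0 = 4, q_2 = 4*1 + 1 = 5.
  i=3: a_3=5, p_3 = 5*4 + 1 = 21, q_3 = 5*5 + 1 = 26.

0/1, 1/1, 4/5, 21/26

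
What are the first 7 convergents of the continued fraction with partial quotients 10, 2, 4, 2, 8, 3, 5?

10/1, 21/2, 94/9, 209/20, 1766/169, 5507/527, 29301/2804

Using the convergent recurrence p_i = a_i*p_{i-1} + p_{i-2}, q_i = a_i*q_{i-1} + q_{i-2} with p_{-2}=0, p_{-1}=1, q_{-2}=1, q_{-1}=0:
  i=0: a_0=10, p_0 = 10*1 + 0 = 10, q_0 = 10*0 + 1 = 1.
  i=1: a_1=2, p_1 = 2*10 + 1 = 21, q_1 = 2*1 + 0 = 2.
  i=2: a_2=4, p_2 = 4*21 + 10 = 94, q_2 = 4*2 + 1 = 9.
  i=3: a_3=2, p_3 = 2*94 + 21 = 209, q_3 = 2*9 + 2 = 20.
  i=4: a_4=8, p_4 = 8*209 + 94 = 1766, q_4 = 8*20 + 9 = 169.
  i=5: a_5=3, p_5 = 3*1766 + 209 = 5507, q_5 = 3*169 + 20 = 527.
  i=6: a_6=5, p_6 = 5*5507 + 1766 = 29301, q_6 = 5*527 + 169 = 2804.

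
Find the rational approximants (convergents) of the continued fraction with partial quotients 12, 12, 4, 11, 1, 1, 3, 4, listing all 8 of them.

12/1, 145/12, 592/49, 6657/551, 7249/600, 13906/1151, 48967/4053, 209774/17363

Using the convergent recurrence p_i = a_i*p_{i-1} + p_{i-2}, q_i = a_i*q_{i-1} + q_{i-2} with p_{-2}=0, p_{-1}=1, q_{-2}=1, q_{-1}=0:
  i=0: a_0=12, p_0 = 12*1 + 0 = 12, q_0 = 12*0 + 1 = 1.
  i=1: a_1=12, p_1 = 12*12 + 1 = 145, q_1 = 12*1 + 0 = 12.
  i=2: a_2=4, p_2 = 4*145 + 12 = 592, q_2 = 4*12 + 1 = 49.
  i=3: a_3=11, p_3 = 11*592 + 145 = 6657, q_3 = 11*49 + 12 = 551.
  i=4: a_4=1, p_4 = 1*6657 + 592 = 7249, q_4 = 1*551 + 49 = 600.
  i=5: a_5=1, p_5 = 1*7249 + 6657 = 13906, q_5 = 1*600 + 551 = 1151.
  i=6: a_6=3, p_6 = 3*13906 + 7249 = 48967, q_6 = 3*1151 + 600 = 4053.
  i=7: a_7=4, p_7 = 4*48967 + 13906 = 209774, q_7 = 4*4053 + 1151 = 17363.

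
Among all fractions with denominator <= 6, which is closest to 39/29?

Expand x = 39/29 as a continued fraction with the Euclidean algorithm:
  39 = 1*29 + 10, so a_0 = 1.
  29 = 2*10 + 9, so a_1 = 2.
  10 = 1*9 + 1, so a_2 = 1.
  9 = 9*1 + 0, so a_3 = 9.
so x = [1; 2, 1, 9].
Convergents (p_i = a_i*p_{i-1} + p_{i-2}, q_i = a_i*q_{i-1} + q_{i-2} with p_{-2}=0, p_{-1}=1, q_{-2}=1, q_{-1}=0), until the denominator exceeds 6:
  i=0: a_0=1, p_0 = 1*1 + 0 = 1, q_0 = 1*0 + 1 = 1.
  i=1: a_1=2, p_1 = 2*1 + 1 = 3, q_1 = 2*1 + 0 = 2.
  i=2: a_2=1, p_2 = 1*3 + 1 = 4, q_2 = 1*2 + 1 = 3.
  i=3: a_3=9, p_3 = 9*4 + 3 = 39, q_3 = 9*3 + 2 = 29.
q_3 = 29 > 6, so the last convergent with denominator <= 6 is p_2/q_2 = 4/3.
The closest fraction with denominator <= 6 is either p_2/q_2 or the intermediate fraction (k*p_2 + p_1)/(k*q_2 + q_1) with the largest k >= 1 whose denominator stays <= 6; these approach x as k grows, and every other convergent or intermediate fraction in range is farther away.
Largest k: floor((6 - q_1)/q_2) = floor((6 - 2)/3) = 1.
That gives (1*4 + 3)/(1*3 + 2) = 7/5.
Compare the errors: |x - 4/3| = |39*3 - 4*29|/(29*3) = 1/87, and |x - 7/5| = |39*5 - 7*29|/(29*5) = 8/145.
Cross-multiplying, 1*145 = 145 < 696 = 8*87, so 1/87 is smaller: the convergent 4/3 is closer to x than 7/5.

4/3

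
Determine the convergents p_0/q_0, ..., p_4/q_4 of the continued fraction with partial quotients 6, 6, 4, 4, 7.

6/1, 37/6, 154/25, 653/106, 4725/767

Using the convergent recurrence p_i = a_i*p_{i-1} + p_{i-2}, q_i = a_i*q_{i-1} + q_{i-2} with p_{-2}=0, p_{-1}=1, q_{-2}=1, q_{-1}=0:
  i=0: a_0=6, p_0 = 6*1 + 0 = 6, q_0 = 6*0 + 1 = 1.
  i=1: a_1=6, p_1 = 6*6 + 1 = 37, q_1 = 6*1 + 0 = 6.
  i=2: a_2=4, p_2 = 4*37 + 6 = 154, q_2 = 4*6 + 1 = 25.
  i=3: a_3=4, p_3 = 4*154 + 37 = 653, q_3 = 4*25 + 6 = 106.
  i=4: a_4=7, p_4 = 7*653 + 154 = 4725, q_4 = 7*106 + 25 = 767.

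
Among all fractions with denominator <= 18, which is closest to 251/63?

4/1

Expand x = 251/63 as a continued fraction with the Euclidean algorithm:
  251 = 3*63 + 62, so a_0 = 3.
  63 = 1*62 + 1, so a_1 = 1.
  62 = 62*1 + 0, so a_2 = 62.
so x = [3; 1, 62].
Convergents (p_i = a_i*p_{i-1} + p_{i-2}, q_i = a_i*q_{i-1} + q_{i-2} with p_{-2}=0, p_{-1}=1, q_{-2}=1, q_{-1}=0), until the denominator exceeds 18:
  i=0: a_0=3, p_0 = 3*1 + 0 = 3, q_0 = 3*0 + 1 = 1.
  i=1: a_1=1, p_1 = 1*3 + 1 = 4, q_1 = 1*1 + 0 = 1.
  i=2: a_2=62, p_2 = 62*4 + 3 = 251, q_2 = 62*1 + 1 = 63.
q_2 = 63 > 18, so the last convergent with denominator <= 18 is p_1/q_1 = 4/1.
The closest fraction with denominator <= 18 is either p_1/q_1 or the intermediate fraction (k*p_1 + p_0)/(k*q_1 + q_0) with the largest k >= 1 whose denominator stays <= 18; these approach x as k grows, and every other convergent or intermediate fraction in range is farther away.
Largest k: floor((18 - q_0)/q_1) = floor((18 - 1)/1) = 17.
That gives (17*4 + 3)/(17*1 + 1) = 71/18.
Compare the errors: |x - 4/1| = |251*1 - 4*63|/(63*1) = 1/63, and |x - 71/18| = |251*18 - 71*63|/(63*18) = 45/1134.
Cross-multiplying, 1*1134 = 1134 < 2835 = 45*63, so 1/63 is smaller: the convergent 4/1 is closer to x than 71/18.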